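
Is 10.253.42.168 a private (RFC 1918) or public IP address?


RFC 1918 private ranges:
  10.0.0.0/8 (10.0.0.0 - 10.255.255.255)
  172.16.0.0/12 (172.16.0.0 - 172.31.255.255)
  192.168.0.0/16 (192.168.0.0 - 192.168.255.255)
Private (in 10.0.0.0/8)


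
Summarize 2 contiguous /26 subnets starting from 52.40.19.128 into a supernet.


Original prefix: /26
Number of subnets: 2 = 2^1
New prefix = 26 - 1 = 25
Supernet: 52.40.19.128/25


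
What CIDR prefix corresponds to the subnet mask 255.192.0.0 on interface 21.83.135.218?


Binary: 11111111.11000000.00000000.00000000
Count leading 1s
Prefix: /10


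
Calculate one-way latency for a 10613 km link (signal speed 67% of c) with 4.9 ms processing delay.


Speed = 0.67 * 3e5 km/s = 201000 km/s
Propagation delay = 10613 / 201000 = 0.0528 s = 52.801 ms
Processing delay = 4.9 ms
Total one-way latency = 57.701 ms


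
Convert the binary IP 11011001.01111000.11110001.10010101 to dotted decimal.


11011001 = 217
01111000 = 120
11110001 = 241
10010101 = 149
IP: 217.120.241.149


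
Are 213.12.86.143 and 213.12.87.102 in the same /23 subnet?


Mask: 255.255.254.0
213.12.86.143 AND mask = 213.12.86.0
213.12.87.102 AND mask = 213.12.86.0
Yes, same subnet (213.12.86.0)


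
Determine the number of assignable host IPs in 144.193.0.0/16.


Host bits = 32 - 16 = 16
Total addresses = 2^16 = 65536
Usable = total - 2 (network and broadcast)
Usable hosts: 65534


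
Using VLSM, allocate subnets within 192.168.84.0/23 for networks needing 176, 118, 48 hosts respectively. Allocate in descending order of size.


176 hosts -> /24 (254 usable): 192.168.84.0/24
118 hosts -> /25 (126 usable): 192.168.85.0/25
48 hosts -> /26 (62 usable): 192.168.85.128/26
Allocation: 192.168.84.0/24 (176 hosts, 254 usable); 192.168.85.0/25 (118 hosts, 126 usable); 192.168.85.128/26 (48 hosts, 62 usable)


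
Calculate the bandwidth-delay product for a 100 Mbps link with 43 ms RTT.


BDP = bandwidth * RTT
= 100 Mbps * 43 ms
= 100 * 1e6 * 43 / 1000 bits
= 4300000 bits
= 537500 bytes
= 524.9023 KB
BDP = 4300000 bits (537500 bytes)


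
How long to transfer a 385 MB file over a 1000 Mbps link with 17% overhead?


Effective throughput = 1000 * (1 - 17/100) = 830 Mbps
File size in Mb = 385 * 8 = 3080 Mb
Time = 3080 / 830
Time = 3.7108 seconds


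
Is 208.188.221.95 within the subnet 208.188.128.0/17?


Subnet network: 208.188.128.0
Test IP AND mask: 208.188.128.0
Yes, 208.188.221.95 is in 208.188.128.0/17


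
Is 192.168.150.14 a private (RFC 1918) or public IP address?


RFC 1918 private ranges:
  10.0.0.0/8 (10.0.0.0 - 10.255.255.255)
  172.16.0.0/12 (172.16.0.0 - 172.31.255.255)
  192.168.0.0/16 (192.168.0.0 - 192.168.255.255)
Private (in 192.168.0.0/16)


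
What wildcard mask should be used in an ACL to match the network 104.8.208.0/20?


Subnet mask: 255.255.240.0
Wildcard = 255.255.255.255 - subnet mask
255 - 255 = 0
255 - 255 = 0
255 - 240 = 15
255 - 0 = 255
Wildcard: 0.0.15.255


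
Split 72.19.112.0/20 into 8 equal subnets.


New prefix = 20 + 3 = 23
Each subnet has 512 addresses
  72.19.112.0/23
  72.19.114.0/23
  72.19.116.0/23
  72.19.118.0/23
  72.19.120.0/23
  72.19.122.0/23
  72.19.124.0/23
  72.19.126.0/23
Subnets: 72.19.112.0/23, 72.19.114.0/23, 72.19.116.0/23, 72.19.118.0/23, 72.19.120.0/23, 72.19.122.0/23, 72.19.124.0/23, 72.19.126.0/23


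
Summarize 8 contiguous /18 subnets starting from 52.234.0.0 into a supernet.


Original prefix: /18
Number of subnets: 8 = 2^3
New prefix = 18 - 3 = 15
Supernet: 52.234.0.0/15


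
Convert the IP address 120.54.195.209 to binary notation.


120 = 01111000
54 = 00110110
195 = 11000011
209 = 11010001
Binary: 01111000.00110110.11000011.11010001


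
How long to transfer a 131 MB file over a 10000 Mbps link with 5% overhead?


Effective throughput = 10000 * (1 - 5/100) = 9500 Mbps
File size in Mb = 131 * 8 = 1048 Mb
Time = 1048 / 9500
Time = 0.1103 seconds


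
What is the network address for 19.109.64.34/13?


IP:   00010011.01101101.01000000.00100010
Mask: 11111111.11111000.00000000.00000000
AND operation:
Net:  00010011.01101000.00000000.00000000
Network: 19.104.0.0/13


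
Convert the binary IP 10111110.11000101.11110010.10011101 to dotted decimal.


10111110 = 190
11000101 = 197
11110010 = 242
10011101 = 157
IP: 190.197.242.157


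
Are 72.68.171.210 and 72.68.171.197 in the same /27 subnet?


Mask: 255.255.255.224
72.68.171.210 AND mask = 72.68.171.192
72.68.171.197 AND mask = 72.68.171.192
Yes, same subnet (72.68.171.192)


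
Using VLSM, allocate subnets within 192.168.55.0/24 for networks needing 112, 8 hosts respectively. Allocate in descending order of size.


112 hosts -> /25 (126 usable): 192.168.55.0/25
8 hosts -> /28 (14 usable): 192.168.55.128/28
Allocation: 192.168.55.0/25 (112 hosts, 126 usable); 192.168.55.128/28 (8 hosts, 14 usable)


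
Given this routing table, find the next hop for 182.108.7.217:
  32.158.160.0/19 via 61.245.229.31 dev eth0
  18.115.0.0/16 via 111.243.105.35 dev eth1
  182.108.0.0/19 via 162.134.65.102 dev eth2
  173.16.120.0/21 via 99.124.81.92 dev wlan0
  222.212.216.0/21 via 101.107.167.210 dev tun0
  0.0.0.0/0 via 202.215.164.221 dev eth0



Longest prefix match for 182.108.7.217:
  /19 32.158.160.0: no
  /16 18.115.0.0: no
  /19 182.108.0.0: MATCH
  /21 173.16.120.0: no
  /21 222.212.216.0: no
  /0 0.0.0.0: MATCH
Selected: next-hop 162.134.65.102 via eth2 (matched /19)


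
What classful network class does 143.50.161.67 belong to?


First octet: 143
Binary: 10001111
10xxxxxx -> Class B (128-191)
Class B, default mask 255.255.0.0 (/16)


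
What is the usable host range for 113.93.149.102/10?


Network: 113.64.0.0
Broadcast: 113.127.255.255
First usable = network + 1
Last usable = broadcast - 1
Range: 113.64.0.1 to 113.127.255.254


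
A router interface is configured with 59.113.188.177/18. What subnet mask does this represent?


/18 means 18 network bits, 14 host bits
Binary: 11111111111111111100000000000000
Mask: 255.255.192.0


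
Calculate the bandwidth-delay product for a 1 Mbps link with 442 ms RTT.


BDP = bandwidth * RTT
= 1 Mbps * 442 ms
= 1 * 1e6 * 442 / 1000 bits
= 442000 bits
= 55250 bytes
= 53.9551 KB
BDP = 442000 bits (55250 bytes)


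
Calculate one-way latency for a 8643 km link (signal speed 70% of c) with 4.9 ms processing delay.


Speed = 0.7 * 3e5 km/s = 210000 km/s
Propagation delay = 8643 / 210000 = 0.0412 s = 41.1571 ms
Processing delay = 4.9 ms
Total one-way latency = 46.0571 ms


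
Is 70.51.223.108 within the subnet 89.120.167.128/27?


Subnet network: 89.120.167.128
Test IP AND mask: 70.51.223.96
No, 70.51.223.108 is not in 89.120.167.128/27


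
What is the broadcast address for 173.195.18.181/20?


Network: 173.195.16.0/20
Host bits = 12
Set all host bits to 1:
Broadcast: 173.195.31.255


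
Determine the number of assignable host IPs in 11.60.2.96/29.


Host bits = 32 - 29 = 3
Total addresses = 2^3 = 8
Usable = total - 2 (network and broadcast)
Usable hosts: 6


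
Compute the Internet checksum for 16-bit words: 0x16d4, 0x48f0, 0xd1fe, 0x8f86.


Sum all words (with carry folding):
+ 0x16d4 = 0x16d4
+ 0x48f0 = 0x5fc4
+ 0xd1fe = 0x31c3
+ 0x8f86 = 0xc149
One's complement: ~0xc149
Checksum = 0x3eb6


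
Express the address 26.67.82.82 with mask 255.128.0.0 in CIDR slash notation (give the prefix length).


Binary: 11111111.10000000.00000000.00000000
Count leading 1s
Prefix: /9


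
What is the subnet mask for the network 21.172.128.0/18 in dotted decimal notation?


/18 means 18 network bits, 14 host bits
Binary: 11111111111111111100000000000000
Mask: 255.255.192.0


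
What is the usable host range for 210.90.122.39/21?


Network: 210.90.120.0
Broadcast: 210.90.127.255
First usable = network + 1
Last usable = broadcast - 1
Range: 210.90.120.1 to 210.90.127.254


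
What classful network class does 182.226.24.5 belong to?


First octet: 182
Binary: 10110110
10xxxxxx -> Class B (128-191)
Class B, default mask 255.255.0.0 (/16)


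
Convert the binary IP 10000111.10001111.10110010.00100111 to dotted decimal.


10000111 = 135
10001111 = 143
10110010 = 178
00100111 = 39
IP: 135.143.178.39


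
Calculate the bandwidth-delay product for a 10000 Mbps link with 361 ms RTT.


BDP = bandwidth * RTT
= 10000 Mbps * 361 ms
= 10000 * 1e6 * 361 / 1000 bits
= 3610000000 bits
= 451250000 bytes
= 440673.8281 KB
BDP = 3610000000 bits (451250000 bytes)


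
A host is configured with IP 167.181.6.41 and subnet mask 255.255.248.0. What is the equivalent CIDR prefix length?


Binary: 11111111.11111111.11111000.00000000
Count leading 1s
Prefix: /21


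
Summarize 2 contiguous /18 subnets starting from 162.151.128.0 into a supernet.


Original prefix: /18
Number of subnets: 2 = 2^1
New prefix = 18 - 1 = 17
Supernet: 162.151.128.0/17


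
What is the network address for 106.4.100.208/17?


IP:   01101010.00000100.01100100.11010000
Mask: 11111111.11111111.10000000.00000000
AND operation:
Net:  01101010.00000100.00000000.00000000
Network: 106.4.0.0/17


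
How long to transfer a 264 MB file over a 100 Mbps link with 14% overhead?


Effective throughput = 100 * (1 - 14/100) = 86 Mbps
File size in Mb = 264 * 8 = 2112 Mb
Time = 2112 / 86
Time = 24.5581 seconds


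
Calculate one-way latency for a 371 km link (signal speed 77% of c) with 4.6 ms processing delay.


Speed = 0.77 * 3e5 km/s = 231000 km/s
Propagation delay = 371 / 231000 = 0.0016 s = 1.6061 ms
Processing delay = 4.6 ms
Total one-way latency = 6.2061 ms


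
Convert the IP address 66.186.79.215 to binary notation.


66 = 01000010
186 = 10111010
79 = 01001111
215 = 11010111
Binary: 01000010.10111010.01001111.11010111


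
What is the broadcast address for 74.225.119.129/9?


Network: 74.128.0.0/9
Host bits = 23
Set all host bits to 1:
Broadcast: 74.255.255.255


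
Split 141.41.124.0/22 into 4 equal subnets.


New prefix = 22 + 2 = 24
Each subnet has 256 addresses
  141.41.124.0/24
  141.41.125.0/24
  141.41.126.0/24
  141.41.127.0/24
Subnets: 141.41.124.0/24, 141.41.125.0/24, 141.41.126.0/24, 141.41.127.0/24


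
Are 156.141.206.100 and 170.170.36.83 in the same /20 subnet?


Mask: 255.255.240.0
156.141.206.100 AND mask = 156.141.192.0
170.170.36.83 AND mask = 170.170.32.0
No, different subnets (156.141.192.0 vs 170.170.32.0)


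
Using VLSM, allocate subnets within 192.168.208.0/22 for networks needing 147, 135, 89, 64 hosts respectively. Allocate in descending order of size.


147 hosts -> /24 (254 usable): 192.168.208.0/24
135 hosts -> /24 (254 usable): 192.168.209.0/24
89 hosts -> /25 (126 usable): 192.168.210.0/25
64 hosts -> /25 (126 usable): 192.168.210.128/25
Allocation: 192.168.208.0/24 (147 hosts, 254 usable); 192.168.209.0/24 (135 hosts, 254 usable); 192.168.210.0/25 (89 hosts, 126 usable); 192.168.210.128/25 (64 hosts, 126 usable)


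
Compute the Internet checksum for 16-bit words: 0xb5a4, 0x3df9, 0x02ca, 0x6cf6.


Sum all words (with carry folding):
+ 0xb5a4 = 0xb5a4
+ 0x3df9 = 0xf39d
+ 0x02ca = 0xf667
+ 0x6cf6 = 0x635e
One's complement: ~0x635e
Checksum = 0x9ca1


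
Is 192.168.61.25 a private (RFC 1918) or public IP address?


RFC 1918 private ranges:
  10.0.0.0/8 (10.0.0.0 - 10.255.255.255)
  172.16.0.0/12 (172.16.0.0 - 172.31.255.255)
  192.168.0.0/16 (192.168.0.0 - 192.168.255.255)
Private (in 192.168.0.0/16)


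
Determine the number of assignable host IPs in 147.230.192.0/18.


Host bits = 32 - 18 = 14
Total addresses = 2^14 = 16384
Usable = total - 2 (network and broadcast)
Usable hosts: 16382


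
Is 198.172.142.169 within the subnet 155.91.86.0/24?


Subnet network: 155.91.86.0
Test IP AND mask: 198.172.142.0
No, 198.172.142.169 is not in 155.91.86.0/24


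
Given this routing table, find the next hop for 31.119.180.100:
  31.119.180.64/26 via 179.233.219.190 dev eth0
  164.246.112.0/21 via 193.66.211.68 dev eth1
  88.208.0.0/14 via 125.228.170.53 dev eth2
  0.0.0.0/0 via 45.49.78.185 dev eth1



Longest prefix match for 31.119.180.100:
  /26 31.119.180.64: MATCH
  /21 164.246.112.0: no
  /14 88.208.0.0: no
  /0 0.0.0.0: MATCH
Selected: next-hop 179.233.219.190 via eth0 (matched /26)


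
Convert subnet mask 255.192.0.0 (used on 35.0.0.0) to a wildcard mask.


Subnet mask: 255.192.0.0
Wildcard = 255.255.255.255 - subnet mask
255 - 255 = 0
255 - 192 = 63
255 - 0 = 255
255 - 0 = 255
Wildcard: 0.63.255.255


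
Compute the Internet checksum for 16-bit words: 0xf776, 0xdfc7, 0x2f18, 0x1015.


Sum all words (with carry folding):
+ 0xf776 = 0xf776
+ 0xdfc7 = 0xd73e
+ 0x2f18 = 0x0657
+ 0x1015 = 0x166c
One's complement: ~0x166c
Checksum = 0xe993


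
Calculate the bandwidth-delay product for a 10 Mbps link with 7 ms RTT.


BDP = bandwidth * RTT
= 10 Mbps * 7 ms
= 10 * 1e6 * 7 / 1000 bits
= 70000 bits
= 8750 bytes
= 8.5449 KB
BDP = 70000 bits (8750 bytes)


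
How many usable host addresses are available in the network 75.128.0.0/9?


Host bits = 32 - 9 = 23
Total addresses = 2^23 = 8388608
Usable = total - 2 (network and broadcast)
Usable hosts: 8388606


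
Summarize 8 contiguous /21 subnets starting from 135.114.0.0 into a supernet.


Original prefix: /21
Number of subnets: 8 = 2^3
New prefix = 21 - 3 = 18
Supernet: 135.114.0.0/18


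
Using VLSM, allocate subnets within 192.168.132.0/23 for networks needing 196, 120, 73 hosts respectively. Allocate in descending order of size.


196 hosts -> /24 (254 usable): 192.168.132.0/24
120 hosts -> /25 (126 usable): 192.168.133.0/25
73 hosts -> /25 (126 usable): 192.168.133.128/25
Allocation: 192.168.132.0/24 (196 hosts, 254 usable); 192.168.133.0/25 (120 hosts, 126 usable); 192.168.133.128/25 (73 hosts, 126 usable)


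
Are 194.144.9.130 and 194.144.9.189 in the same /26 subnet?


Mask: 255.255.255.192
194.144.9.130 AND mask = 194.144.9.128
194.144.9.189 AND mask = 194.144.9.128
Yes, same subnet (194.144.9.128)


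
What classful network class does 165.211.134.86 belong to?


First octet: 165
Binary: 10100101
10xxxxxx -> Class B (128-191)
Class B, default mask 255.255.0.0 (/16)


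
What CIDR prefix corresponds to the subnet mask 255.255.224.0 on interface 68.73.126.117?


Binary: 11111111.11111111.11100000.00000000
Count leading 1s
Prefix: /19


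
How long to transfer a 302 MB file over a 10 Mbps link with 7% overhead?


Effective throughput = 10 * (1 - 7/100) = 9.3 Mbps
File size in Mb = 302 * 8 = 2416 Mb
Time = 2416 / 9.3
Time = 259.7849 seconds


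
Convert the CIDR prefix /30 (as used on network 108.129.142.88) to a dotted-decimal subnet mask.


/30 means 30 network bits, 2 host bits
Binary: 11111111111111111111111111111100
Mask: 255.255.255.252


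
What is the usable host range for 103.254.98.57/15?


Network: 103.254.0.0
Broadcast: 103.255.255.255
First usable = network + 1
Last usable = broadcast - 1
Range: 103.254.0.1 to 103.255.255.254


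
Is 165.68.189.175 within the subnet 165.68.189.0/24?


Subnet network: 165.68.189.0
Test IP AND mask: 165.68.189.0
Yes, 165.68.189.175 is in 165.68.189.0/24


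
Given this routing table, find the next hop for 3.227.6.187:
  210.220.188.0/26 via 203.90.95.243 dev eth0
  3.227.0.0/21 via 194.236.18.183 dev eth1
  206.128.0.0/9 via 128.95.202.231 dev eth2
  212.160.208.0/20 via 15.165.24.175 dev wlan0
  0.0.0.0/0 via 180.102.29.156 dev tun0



Longest prefix match for 3.227.6.187:
  /26 210.220.188.0: no
  /21 3.227.0.0: MATCH
  /9 206.128.0.0: no
  /20 212.160.208.0: no
  /0 0.0.0.0: MATCH
Selected: next-hop 194.236.18.183 via eth1 (matched /21)


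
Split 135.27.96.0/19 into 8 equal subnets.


New prefix = 19 + 3 = 22
Each subnet has 1024 addresses
  135.27.96.0/22
  135.27.100.0/22
  135.27.104.0/22
  135.27.108.0/22
  135.27.112.0/22
  135.27.116.0/22
  135.27.120.0/22
  135.27.124.0/22
Subnets: 135.27.96.0/22, 135.27.100.0/22, 135.27.104.0/22, 135.27.108.0/22, 135.27.112.0/22, 135.27.116.0/22, 135.27.120.0/22, 135.27.124.0/22


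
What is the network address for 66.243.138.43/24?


IP:   01000010.11110011.10001010.00101011
Mask: 11111111.11111111.11111111.00000000
AND operation:
Net:  01000010.11110011.10001010.00000000
Network: 66.243.138.0/24


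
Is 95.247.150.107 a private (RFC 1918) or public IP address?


RFC 1918 private ranges:
  10.0.0.0/8 (10.0.0.0 - 10.255.255.255)
  172.16.0.0/12 (172.16.0.0 - 172.31.255.255)
  192.168.0.0/16 (192.168.0.0 - 192.168.255.255)
Public (not in any RFC 1918 range)


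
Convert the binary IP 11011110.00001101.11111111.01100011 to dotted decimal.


11011110 = 222
00001101 = 13
11111111 = 255
01100011 = 99
IP: 222.13.255.99


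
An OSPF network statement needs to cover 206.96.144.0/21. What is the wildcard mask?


Subnet mask: 255.255.248.0
Wildcard = 255.255.255.255 - subnet mask
255 - 255 = 0
255 - 255 = 0
255 - 248 = 7
255 - 0 = 255
Wildcard: 0.0.7.255


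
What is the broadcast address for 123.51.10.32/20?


Network: 123.51.0.0/20
Host bits = 12
Set all host bits to 1:
Broadcast: 123.51.15.255


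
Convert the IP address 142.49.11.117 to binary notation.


142 = 10001110
49 = 00110001
11 = 00001011
117 = 01110101
Binary: 10001110.00110001.00001011.01110101


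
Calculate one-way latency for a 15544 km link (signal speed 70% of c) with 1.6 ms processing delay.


Speed = 0.7 * 3e5 km/s = 210000 km/s
Propagation delay = 15544 / 210000 = 0.074 s = 74.019 ms
Processing delay = 1.6 ms
Total one-way latency = 75.619 ms


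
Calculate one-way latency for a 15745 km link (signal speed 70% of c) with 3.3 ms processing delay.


Speed = 0.7 * 3e5 km/s = 210000 km/s
Propagation delay = 15745 / 210000 = 0.075 s = 74.9762 ms
Processing delay = 3.3 ms
Total one-way latency = 78.2762 ms


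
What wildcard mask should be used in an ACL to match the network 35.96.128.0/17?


Subnet mask: 255.255.128.0
Wildcard = 255.255.255.255 - subnet mask
255 - 255 = 0
255 - 255 = 0
255 - 128 = 127
255 - 0 = 255
Wildcard: 0.0.127.255


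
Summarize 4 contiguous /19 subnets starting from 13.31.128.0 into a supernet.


Original prefix: /19
Number of subnets: 4 = 2^2
New prefix = 19 - 2 = 17
Supernet: 13.31.128.0/17


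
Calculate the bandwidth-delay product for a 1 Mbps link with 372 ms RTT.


BDP = bandwidth * RTT
= 1 Mbps * 372 ms
= 1 * 1e6 * 372 / 1000 bits
= 372000 bits
= 46500 bytes
= 45.4102 KB
BDP = 372000 bits (46500 bytes)


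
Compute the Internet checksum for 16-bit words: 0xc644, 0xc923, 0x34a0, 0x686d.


Sum all words (with carry folding):
+ 0xc644 = 0xc644
+ 0xc923 = 0x8f68
+ 0x34a0 = 0xc408
+ 0x686d = 0x2c76
One's complement: ~0x2c76
Checksum = 0xd389


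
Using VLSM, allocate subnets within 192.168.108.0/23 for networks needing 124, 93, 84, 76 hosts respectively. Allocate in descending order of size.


124 hosts -> /25 (126 usable): 192.168.108.0/25
93 hosts -> /25 (126 usable): 192.168.108.128/25
84 hosts -> /25 (126 usable): 192.168.109.0/25
76 hosts -> /25 (126 usable): 192.168.109.128/25
Allocation: 192.168.108.0/25 (124 hosts, 126 usable); 192.168.108.128/25 (93 hosts, 126 usable); 192.168.109.0/25 (84 hosts, 126 usable); 192.168.109.128/25 (76 hosts, 126 usable)


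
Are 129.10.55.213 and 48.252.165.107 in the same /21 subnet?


Mask: 255.255.248.0
129.10.55.213 AND mask = 129.10.48.0
48.252.165.107 AND mask = 48.252.160.0
No, different subnets (129.10.48.0 vs 48.252.160.0)


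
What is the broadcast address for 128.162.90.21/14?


Network: 128.160.0.0/14
Host bits = 18
Set all host bits to 1:
Broadcast: 128.163.255.255


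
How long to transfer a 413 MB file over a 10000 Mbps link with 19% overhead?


Effective throughput = 10000 * (1 - 19/100) = 8100.0 Mbps
File size in Mb = 413 * 8 = 3304 Mb
Time = 3304 / 8100.0
Time = 0.4079 seconds


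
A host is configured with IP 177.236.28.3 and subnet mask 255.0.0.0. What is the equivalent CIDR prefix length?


Binary: 11111111.00000000.00000000.00000000
Count leading 1s
Prefix: /8


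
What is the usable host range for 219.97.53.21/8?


Network: 219.0.0.0
Broadcast: 219.255.255.255
First usable = network + 1
Last usable = broadcast - 1
Range: 219.0.0.1 to 219.255.255.254


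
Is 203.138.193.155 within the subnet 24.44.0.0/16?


Subnet network: 24.44.0.0
Test IP AND mask: 203.138.0.0
No, 203.138.193.155 is not in 24.44.0.0/16


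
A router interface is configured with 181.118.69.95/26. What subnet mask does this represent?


/26 means 26 network bits, 6 host bits
Binary: 11111111111111111111111111000000
Mask: 255.255.255.192


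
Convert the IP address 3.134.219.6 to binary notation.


3 = 00000011
134 = 10000110
219 = 11011011
6 = 00000110
Binary: 00000011.10000110.11011011.00000110


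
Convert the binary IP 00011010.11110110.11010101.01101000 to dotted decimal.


00011010 = 26
11110110 = 246
11010101 = 213
01101000 = 104
IP: 26.246.213.104


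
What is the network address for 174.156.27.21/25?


IP:   10101110.10011100.00011011.00010101
Mask: 11111111.11111111.11111111.10000000
AND operation:
Net:  10101110.10011100.00011011.00000000
Network: 174.156.27.0/25


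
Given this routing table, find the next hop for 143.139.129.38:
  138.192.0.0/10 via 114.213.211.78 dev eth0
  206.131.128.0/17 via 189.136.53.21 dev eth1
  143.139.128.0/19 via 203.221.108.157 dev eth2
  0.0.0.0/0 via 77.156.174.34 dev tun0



Longest prefix match for 143.139.129.38:
  /10 138.192.0.0: no
  /17 206.131.128.0: no
  /19 143.139.128.0: MATCH
  /0 0.0.0.0: MATCH
Selected: next-hop 203.221.108.157 via eth2 (matched /19)


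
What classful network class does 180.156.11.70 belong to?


First octet: 180
Binary: 10110100
10xxxxxx -> Class B (128-191)
Class B, default mask 255.255.0.0 (/16)


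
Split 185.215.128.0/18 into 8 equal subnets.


New prefix = 18 + 3 = 21
Each subnet has 2048 addresses
  185.215.128.0/21
  185.215.136.0/21
  185.215.144.0/21
  185.215.152.0/21
  185.215.160.0/21
  185.215.168.0/21
  185.215.176.0/21
  185.215.184.0/21
Subnets: 185.215.128.0/21, 185.215.136.0/21, 185.215.144.0/21, 185.215.152.0/21, 185.215.160.0/21, 185.215.168.0/21, 185.215.176.0/21, 185.215.184.0/21


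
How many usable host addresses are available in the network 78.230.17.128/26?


Host bits = 32 - 26 = 6
Total addresses = 2^6 = 64
Usable = total - 2 (network and broadcast)
Usable hosts: 62


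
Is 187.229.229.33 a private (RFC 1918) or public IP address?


RFC 1918 private ranges:
  10.0.0.0/8 (10.0.0.0 - 10.255.255.255)
  172.16.0.0/12 (172.16.0.0 - 172.31.255.255)
  192.168.0.0/16 (192.168.0.0 - 192.168.255.255)
Public (not in any RFC 1918 range)


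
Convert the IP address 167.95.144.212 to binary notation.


167 = 10100111
95 = 01011111
144 = 10010000
212 = 11010100
Binary: 10100111.01011111.10010000.11010100


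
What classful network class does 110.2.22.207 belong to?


First octet: 110
Binary: 01101110
0xxxxxxx -> Class A (1-126)
Class A, default mask 255.0.0.0 (/8)


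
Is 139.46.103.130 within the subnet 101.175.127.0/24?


Subnet network: 101.175.127.0
Test IP AND mask: 139.46.103.0
No, 139.46.103.130 is not in 101.175.127.0/24


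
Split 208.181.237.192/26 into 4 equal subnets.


New prefix = 26 + 2 = 28
Each subnet has 16 addresses
  208.181.237.192/28
  208.181.237.208/28
  208.181.237.224/28
  208.181.237.240/28
Subnets: 208.181.237.192/28, 208.181.237.208/28, 208.181.237.224/28, 208.181.237.240/28


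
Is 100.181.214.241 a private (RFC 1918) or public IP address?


RFC 1918 private ranges:
  10.0.0.0/8 (10.0.0.0 - 10.255.255.255)
  172.16.0.0/12 (172.16.0.0 - 172.31.255.255)
  192.168.0.0/16 (192.168.0.0 - 192.168.255.255)
Public (not in any RFC 1918 range)


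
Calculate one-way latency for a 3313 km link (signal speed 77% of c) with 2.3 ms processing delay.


Speed = 0.77 * 3e5 km/s = 231000 km/s
Propagation delay = 3313 / 231000 = 0.0143 s = 14.342 ms
Processing delay = 2.3 ms
Total one-way latency = 16.642 ms


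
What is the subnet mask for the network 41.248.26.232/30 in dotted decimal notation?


/30 means 30 network bits, 2 host bits
Binary: 11111111111111111111111111111100
Mask: 255.255.255.252


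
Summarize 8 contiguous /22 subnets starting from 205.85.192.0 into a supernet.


Original prefix: /22
Number of subnets: 8 = 2^3
New prefix = 22 - 3 = 19
Supernet: 205.85.192.0/19


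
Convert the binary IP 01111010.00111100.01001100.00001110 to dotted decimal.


01111010 = 122
00111100 = 60
01001100 = 76
00001110 = 14
IP: 122.60.76.14


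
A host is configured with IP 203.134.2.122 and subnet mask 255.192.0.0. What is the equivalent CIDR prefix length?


Binary: 11111111.11000000.00000000.00000000
Count leading 1s
Prefix: /10


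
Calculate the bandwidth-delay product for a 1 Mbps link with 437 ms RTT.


BDP = bandwidth * RTT
= 1 Mbps * 437 ms
= 1 * 1e6 * 437 / 1000 bits
= 437000 bits
= 54625 bytes
= 53.3447 KB
BDP = 437000 bits (54625 bytes)


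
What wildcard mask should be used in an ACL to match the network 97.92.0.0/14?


Subnet mask: 255.252.0.0
Wildcard = 255.255.255.255 - subnet mask
255 - 255 = 0
255 - 252 = 3
255 - 0 = 255
255 - 0 = 255
Wildcard: 0.3.255.255


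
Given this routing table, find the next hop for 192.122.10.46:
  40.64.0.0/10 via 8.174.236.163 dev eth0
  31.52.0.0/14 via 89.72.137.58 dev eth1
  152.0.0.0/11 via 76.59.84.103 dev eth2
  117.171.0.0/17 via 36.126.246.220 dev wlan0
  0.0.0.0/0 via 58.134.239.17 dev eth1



Longest prefix match for 192.122.10.46:
  /10 40.64.0.0: no
  /14 31.52.0.0: no
  /11 152.0.0.0: no
  /17 117.171.0.0: no
  /0 0.0.0.0: MATCH
Selected: next-hop 58.134.239.17 via eth1 (matched /0)


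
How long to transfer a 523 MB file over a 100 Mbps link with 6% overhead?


Effective throughput = 100 * (1 - 6/100) = 94 Mbps
File size in Mb = 523 * 8 = 4184 Mb
Time = 4184 / 94
Time = 44.5106 seconds


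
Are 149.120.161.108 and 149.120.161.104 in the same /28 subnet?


Mask: 255.255.255.240
149.120.161.108 AND mask = 149.120.161.96
149.120.161.104 AND mask = 149.120.161.96
Yes, same subnet (149.120.161.96)


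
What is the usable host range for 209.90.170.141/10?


Network: 209.64.0.0
Broadcast: 209.127.255.255
First usable = network + 1
Last usable = broadcast - 1
Range: 209.64.0.1 to 209.127.255.254


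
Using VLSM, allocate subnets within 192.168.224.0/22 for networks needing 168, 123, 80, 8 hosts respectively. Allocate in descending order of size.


168 hosts -> /24 (254 usable): 192.168.224.0/24
123 hosts -> /25 (126 usable): 192.168.225.0/25
80 hosts -> /25 (126 usable): 192.168.225.128/25
8 hosts -> /28 (14 usable): 192.168.226.0/28
Allocation: 192.168.224.0/24 (168 hosts, 254 usable); 192.168.225.0/25 (123 hosts, 126 usable); 192.168.225.128/25 (80 hosts, 126 usable); 192.168.226.0/28 (8 hosts, 14 usable)


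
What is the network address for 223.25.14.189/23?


IP:   11011111.00011001.00001110.10111101
Mask: 11111111.11111111.11111110.00000000
AND operation:
Net:  11011111.00011001.00001110.00000000
Network: 223.25.14.0/23


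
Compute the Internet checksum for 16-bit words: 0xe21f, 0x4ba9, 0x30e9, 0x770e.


Sum all words (with carry folding):
+ 0xe21f = 0xe21f
+ 0x4ba9 = 0x2dc9
+ 0x30e9 = 0x5eb2
+ 0x770e = 0xd5c0
One's complement: ~0xd5c0
Checksum = 0x2a3f


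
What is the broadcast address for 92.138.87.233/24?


Network: 92.138.87.0/24
Host bits = 8
Set all host bits to 1:
Broadcast: 92.138.87.255


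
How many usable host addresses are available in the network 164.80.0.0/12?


Host bits = 32 - 12 = 20
Total addresses = 2^20 = 1048576
Usable = total - 2 (network and broadcast)
Usable hosts: 1048574


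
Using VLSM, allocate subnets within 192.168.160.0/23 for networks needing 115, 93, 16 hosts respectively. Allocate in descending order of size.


115 hosts -> /25 (126 usable): 192.168.160.0/25
93 hosts -> /25 (126 usable): 192.168.160.128/25
16 hosts -> /27 (30 usable): 192.168.161.0/27
Allocation: 192.168.160.0/25 (115 hosts, 126 usable); 192.168.160.128/25 (93 hosts, 126 usable); 192.168.161.0/27 (16 hosts, 30 usable)


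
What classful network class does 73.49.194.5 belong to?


First octet: 73
Binary: 01001001
0xxxxxxx -> Class A (1-126)
Class A, default mask 255.0.0.0 (/8)


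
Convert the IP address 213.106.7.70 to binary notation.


213 = 11010101
106 = 01101010
7 = 00000111
70 = 01000110
Binary: 11010101.01101010.00000111.01000110


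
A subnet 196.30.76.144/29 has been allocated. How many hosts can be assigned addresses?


Host bits = 32 - 29 = 3
Total addresses = 2^3 = 8
Usable = total - 2 (network and broadcast)
Usable hosts: 6


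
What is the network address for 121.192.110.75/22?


IP:   01111001.11000000.01101110.01001011
Mask: 11111111.11111111.11111100.00000000
AND operation:
Net:  01111001.11000000.01101100.00000000
Network: 121.192.108.0/22


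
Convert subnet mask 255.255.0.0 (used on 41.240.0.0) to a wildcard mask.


Subnet mask: 255.255.0.0
Wildcard = 255.255.255.255 - subnet mask
255 - 255 = 0
255 - 255 = 0
255 - 0 = 255
255 - 0 = 255
Wildcard: 0.0.255.255


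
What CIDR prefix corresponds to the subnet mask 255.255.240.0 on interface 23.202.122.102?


Binary: 11111111.11111111.11110000.00000000
Count leading 1s
Prefix: /20


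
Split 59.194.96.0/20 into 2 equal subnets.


New prefix = 20 + 1 = 21
Each subnet has 2048 addresses
  59.194.96.0/21
  59.194.104.0/21
Subnets: 59.194.96.0/21, 59.194.104.0/21


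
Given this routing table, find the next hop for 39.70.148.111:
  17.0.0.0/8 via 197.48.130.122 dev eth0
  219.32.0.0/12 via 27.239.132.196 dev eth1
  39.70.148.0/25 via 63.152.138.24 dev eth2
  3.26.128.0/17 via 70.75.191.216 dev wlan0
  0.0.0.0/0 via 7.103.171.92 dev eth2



Longest prefix match for 39.70.148.111:
  /8 17.0.0.0: no
  /12 219.32.0.0: no
  /25 39.70.148.0: MATCH
  /17 3.26.128.0: no
  /0 0.0.0.0: MATCH
Selected: next-hop 63.152.138.24 via eth2 (matched /25)


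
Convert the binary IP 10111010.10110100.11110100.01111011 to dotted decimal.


10111010 = 186
10110100 = 180
11110100 = 244
01111011 = 123
IP: 186.180.244.123


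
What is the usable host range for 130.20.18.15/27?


Network: 130.20.18.0
Broadcast: 130.20.18.31
First usable = network + 1
Last usable = broadcast - 1
Range: 130.20.18.1 to 130.20.18.30


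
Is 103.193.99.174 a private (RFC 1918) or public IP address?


RFC 1918 private ranges:
  10.0.0.0/8 (10.0.0.0 - 10.255.255.255)
  172.16.0.0/12 (172.16.0.0 - 172.31.255.255)
  192.168.0.0/16 (192.168.0.0 - 192.168.255.255)
Public (not in any RFC 1918 range)


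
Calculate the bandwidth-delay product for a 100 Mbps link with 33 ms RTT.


BDP = bandwidth * RTT
= 100 Mbps * 33 ms
= 100 * 1e6 * 33 / 1000 bits
= 3300000 bits
= 412500 bytes
= 402.832 KB
BDP = 3300000 bits (412500 bytes)


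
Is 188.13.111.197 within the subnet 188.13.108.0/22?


Subnet network: 188.13.108.0
Test IP AND mask: 188.13.108.0
Yes, 188.13.111.197 is in 188.13.108.0/22


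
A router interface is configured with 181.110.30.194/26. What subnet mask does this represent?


/26 means 26 network bits, 6 host bits
Binary: 11111111111111111111111111000000
Mask: 255.255.255.192


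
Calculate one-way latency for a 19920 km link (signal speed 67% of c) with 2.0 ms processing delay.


Speed = 0.67 * 3e5 km/s = 201000 km/s
Propagation delay = 19920 / 201000 = 0.0991 s = 99.1045 ms
Processing delay = 2.0 ms
Total one-way latency = 101.1045 ms


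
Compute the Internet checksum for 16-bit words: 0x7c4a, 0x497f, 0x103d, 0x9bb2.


Sum all words (with carry folding):
+ 0x7c4a = 0x7c4a
+ 0x497f = 0xc5c9
+ 0x103d = 0xd606
+ 0x9bb2 = 0x71b9
One's complement: ~0x71b9
Checksum = 0x8e46


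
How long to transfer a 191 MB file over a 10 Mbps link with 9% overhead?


Effective throughput = 10 * (1 - 9/100) = 9.1 Mbps
File size in Mb = 191 * 8 = 1528 Mb
Time = 1528 / 9.1
Time = 167.9121 seconds


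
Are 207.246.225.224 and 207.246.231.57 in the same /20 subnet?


Mask: 255.255.240.0
207.246.225.224 AND mask = 207.246.224.0
207.246.231.57 AND mask = 207.246.224.0
Yes, same subnet (207.246.224.0)


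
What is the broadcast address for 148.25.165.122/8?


Network: 148.0.0.0/8
Host bits = 24
Set all host bits to 1:
Broadcast: 148.255.255.255


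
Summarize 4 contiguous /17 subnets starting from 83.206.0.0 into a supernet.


Original prefix: /17
Number of subnets: 4 = 2^2
New prefix = 17 - 2 = 15
Supernet: 83.206.0.0/15


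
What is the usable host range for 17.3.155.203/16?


Network: 17.3.0.0
Broadcast: 17.3.255.255
First usable = network + 1
Last usable = broadcast - 1
Range: 17.3.0.1 to 17.3.255.254


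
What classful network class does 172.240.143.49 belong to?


First octet: 172
Binary: 10101100
10xxxxxx -> Class B (128-191)
Class B, default mask 255.255.0.0 (/16)


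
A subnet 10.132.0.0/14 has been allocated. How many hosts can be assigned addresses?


Host bits = 32 - 14 = 18
Total addresses = 2^18 = 262144
Usable = total - 2 (network and broadcast)
Usable hosts: 262142


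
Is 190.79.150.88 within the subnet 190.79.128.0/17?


Subnet network: 190.79.128.0
Test IP AND mask: 190.79.128.0
Yes, 190.79.150.88 is in 190.79.128.0/17


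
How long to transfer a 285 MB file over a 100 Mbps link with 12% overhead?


Effective throughput = 100 * (1 - 12/100) = 88 Mbps
File size in Mb = 285 * 8 = 2280 Mb
Time = 2280 / 88
Time = 25.9091 seconds


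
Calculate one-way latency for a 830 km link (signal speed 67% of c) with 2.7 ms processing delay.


Speed = 0.67 * 3e5 km/s = 201000 km/s
Propagation delay = 830 / 201000 = 0.0041 s = 4.1294 ms
Processing delay = 2.7 ms
Total one-way latency = 6.8294 ms


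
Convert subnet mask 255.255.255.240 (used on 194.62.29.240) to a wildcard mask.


Subnet mask: 255.255.255.240
Wildcard = 255.255.255.255 - subnet mask
255 - 255 = 0
255 - 255 = 0
255 - 255 = 0
255 - 240 = 15
Wildcard: 0.0.0.15


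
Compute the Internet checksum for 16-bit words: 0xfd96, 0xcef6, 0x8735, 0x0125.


Sum all words (with carry folding):
+ 0xfd96 = 0xfd96
+ 0xcef6 = 0xcc8d
+ 0x8735 = 0x53c3
+ 0x0125 = 0x54e8
One's complement: ~0x54e8
Checksum = 0xab17


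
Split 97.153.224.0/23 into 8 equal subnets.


New prefix = 23 + 3 = 26
Each subnet has 64 addresses
  97.153.224.0/26
  97.153.224.64/26
  97.153.224.128/26
  97.153.224.192/26
  97.153.225.0/26
  97.153.225.64/26
  97.153.225.128/26
  97.153.225.192/26
Subnets: 97.153.224.0/26, 97.153.224.64/26, 97.153.224.128/26, 97.153.224.192/26, 97.153.225.0/26, 97.153.225.64/26, 97.153.225.128/26, 97.153.225.192/26


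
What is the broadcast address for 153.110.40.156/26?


Network: 153.110.40.128/26
Host bits = 6
Set all host bits to 1:
Broadcast: 153.110.40.191


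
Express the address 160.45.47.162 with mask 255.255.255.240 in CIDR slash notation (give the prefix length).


Binary: 11111111.11111111.11111111.11110000
Count leading 1s
Prefix: /28


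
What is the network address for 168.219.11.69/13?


IP:   10101000.11011011.00001011.01000101
Mask: 11111111.11111000.00000000.00000000
AND operation:
Net:  10101000.11011000.00000000.00000000
Network: 168.216.0.0/13


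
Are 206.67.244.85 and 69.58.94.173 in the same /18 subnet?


Mask: 255.255.192.0
206.67.244.85 AND mask = 206.67.192.0
69.58.94.173 AND mask = 69.58.64.0
No, different subnets (206.67.192.0 vs 69.58.64.0)


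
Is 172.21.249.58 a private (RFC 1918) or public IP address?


RFC 1918 private ranges:
  10.0.0.0/8 (10.0.0.0 - 10.255.255.255)
  172.16.0.0/12 (172.16.0.0 - 172.31.255.255)
  192.168.0.0/16 (192.168.0.0 - 192.168.255.255)
Private (in 172.16.0.0/12)


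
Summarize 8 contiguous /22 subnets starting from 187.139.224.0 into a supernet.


Original prefix: /22
Number of subnets: 8 = 2^3
New prefix = 22 - 3 = 19
Supernet: 187.139.224.0/19


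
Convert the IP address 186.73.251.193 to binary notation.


186 = 10111010
73 = 01001001
251 = 11111011
193 = 11000001
Binary: 10111010.01001001.11111011.11000001


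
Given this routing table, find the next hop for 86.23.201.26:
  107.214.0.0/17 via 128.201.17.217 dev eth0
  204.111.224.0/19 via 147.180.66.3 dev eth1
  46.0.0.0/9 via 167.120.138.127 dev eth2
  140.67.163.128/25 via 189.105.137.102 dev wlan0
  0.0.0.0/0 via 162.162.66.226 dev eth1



Longest prefix match for 86.23.201.26:
  /17 107.214.0.0: no
  /19 204.111.224.0: no
  /9 46.0.0.0: no
  /25 140.67.163.128: no
  /0 0.0.0.0: MATCH
Selected: next-hop 162.162.66.226 via eth1 (matched /0)


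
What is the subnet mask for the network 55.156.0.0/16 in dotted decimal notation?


/16 means 16 network bits, 16 host bits
Binary: 11111111111111110000000000000000
Mask: 255.255.0.0


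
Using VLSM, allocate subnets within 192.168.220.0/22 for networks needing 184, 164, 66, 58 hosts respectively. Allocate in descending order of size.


184 hosts -> /24 (254 usable): 192.168.220.0/24
164 hosts -> /24 (254 usable): 192.168.221.0/24
66 hosts -> /25 (126 usable): 192.168.222.0/25
58 hosts -> /26 (62 usable): 192.168.222.128/26
Allocation: 192.168.220.0/24 (184 hosts, 254 usable); 192.168.221.0/24 (164 hosts, 254 usable); 192.168.222.0/25 (66 hosts, 126 usable); 192.168.222.128/26 (58 hosts, 62 usable)


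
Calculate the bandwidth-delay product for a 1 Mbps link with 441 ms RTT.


BDP = bandwidth * RTT
= 1 Mbps * 441 ms
= 1 * 1e6 * 441 / 1000 bits
= 441000 bits
= 55125 bytes
= 53.833 KB
BDP = 441000 bits (55125 bytes)


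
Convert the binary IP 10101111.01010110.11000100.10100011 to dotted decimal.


10101111 = 175
01010110 = 86
11000100 = 196
10100011 = 163
IP: 175.86.196.163


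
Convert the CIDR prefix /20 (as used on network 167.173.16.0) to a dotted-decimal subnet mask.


/20 means 20 network bits, 12 host bits
Binary: 11111111111111111111000000000000
Mask: 255.255.240.0


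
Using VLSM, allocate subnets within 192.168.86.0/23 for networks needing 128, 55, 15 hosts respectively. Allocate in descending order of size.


128 hosts -> /24 (254 usable): 192.168.86.0/24
55 hosts -> /26 (62 usable): 192.168.87.0/26
15 hosts -> /27 (30 usable): 192.168.87.64/27
Allocation: 192.168.86.0/24 (128 hosts, 254 usable); 192.168.87.0/26 (55 hosts, 62 usable); 192.168.87.64/27 (15 hosts, 30 usable)


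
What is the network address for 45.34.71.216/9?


IP:   00101101.00100010.01000111.11011000
Mask: 11111111.10000000.00000000.00000000
AND operation:
Net:  00101101.00000000.00000000.00000000
Network: 45.0.0.0/9


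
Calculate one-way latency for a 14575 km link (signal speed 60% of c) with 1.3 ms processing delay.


Speed = 0.6 * 3e5 km/s = 180000 km/s
Propagation delay = 14575 / 180000 = 0.081 s = 80.9722 ms
Processing delay = 1.3 ms
Total one-way latency = 82.2722 ms


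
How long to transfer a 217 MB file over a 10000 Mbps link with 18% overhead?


Effective throughput = 10000 * (1 - 18/100) = 8200 Mbps
File size in Mb = 217 * 8 = 1736 Mb
Time = 1736 / 8200
Time = 0.2117 seconds


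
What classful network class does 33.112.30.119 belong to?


First octet: 33
Binary: 00100001
0xxxxxxx -> Class A (1-126)
Class A, default mask 255.0.0.0 (/8)


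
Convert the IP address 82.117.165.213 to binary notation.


82 = 01010010
117 = 01110101
165 = 10100101
213 = 11010101
Binary: 01010010.01110101.10100101.11010101


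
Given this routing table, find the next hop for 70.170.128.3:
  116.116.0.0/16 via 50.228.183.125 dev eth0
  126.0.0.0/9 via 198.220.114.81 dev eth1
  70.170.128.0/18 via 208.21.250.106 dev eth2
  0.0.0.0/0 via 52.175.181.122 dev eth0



Longest prefix match for 70.170.128.3:
  /16 116.116.0.0: no
  /9 126.0.0.0: no
  /18 70.170.128.0: MATCH
  /0 0.0.0.0: MATCH
Selected: next-hop 208.21.250.106 via eth2 (matched /18)
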